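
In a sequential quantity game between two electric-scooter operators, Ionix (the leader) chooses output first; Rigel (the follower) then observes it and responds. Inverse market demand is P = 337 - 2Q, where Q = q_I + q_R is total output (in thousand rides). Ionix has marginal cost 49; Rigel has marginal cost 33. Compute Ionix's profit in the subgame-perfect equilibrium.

Solve by backward induction. Given q_I, the follower Rigel maximises π_R = (337 - 2q_I - 2q_R)q_R - 33q_R.
∂π_R/∂q_R = 304 - 2q_I - 4q_R = 0 gives the reaction function q_R = (304 - 2q_I)/4.
Ionix substitutes q_R(q_I) into its own profit: π_I = q_I(337 - 2q_I - (304 - 2q_I)/2) - 49q_I = (185 - q_I)q_I - 49q_I.
The leader's first-order condition 136 - 2q_I = 0 yields q_I = 68.
Then q_R = (304 - 2·68)/4 = 42.
Price P = 337 - 2·110 = 117.
Ionix's profit: (117 - 49)·68 = 4624.

4624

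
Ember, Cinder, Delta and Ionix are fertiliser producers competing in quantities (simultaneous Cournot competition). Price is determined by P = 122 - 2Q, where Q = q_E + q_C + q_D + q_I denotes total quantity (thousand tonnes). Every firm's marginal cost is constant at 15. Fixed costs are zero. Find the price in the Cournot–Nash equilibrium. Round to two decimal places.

A representative firm's profit is π_i = q_i(122 - 2Q) - 15q_i.
Setting ∂π_i/∂q_i = 0 with rivals' quantities fixed: 107 - 4q_i - 2·Σ_{j≠i} q_j = 0.
By symmetry each firm produces the same amount; substituting Σ_{j≠i} q_j = 3q_i yields q_i = 107/10.
Total output Q = 214/5, so price P = 122 - 2·(214/5) = 182/5.

36.40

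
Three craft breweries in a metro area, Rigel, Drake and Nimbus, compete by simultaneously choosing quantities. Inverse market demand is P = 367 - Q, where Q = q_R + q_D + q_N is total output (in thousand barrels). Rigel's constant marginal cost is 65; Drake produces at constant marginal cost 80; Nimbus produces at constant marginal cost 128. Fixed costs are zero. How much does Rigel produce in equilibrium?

Rigel's profit: π_R = (367 - Q)q_R - (65q_R). Setting ∂π_R/∂q_R = 0: 302 - 2q_R - (q_D + q_N) = 0.
Drake's profit: π_D = (367 - Q)q_D - (80q_D). Setting ∂π_D/∂q_D = 0: 287 - 2q_D - (q_R + q_N) = 0.
Nimbus's first-order condition: 239 - 2q_N - (q_R + q_D) = 0.
Adding the 3 first-order conditions: 828 − 4Q = 0, so Q = 207.
Back-substituting: q_R = (302 − 207) = 95, q_D = (287 − 207) = 80, q_N = (239 − 207) = 32.

95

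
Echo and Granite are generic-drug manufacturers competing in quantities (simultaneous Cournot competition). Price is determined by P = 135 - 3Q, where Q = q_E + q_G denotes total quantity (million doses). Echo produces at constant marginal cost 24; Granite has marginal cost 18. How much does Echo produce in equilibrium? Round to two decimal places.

Echo's profit: π_E = (135 - 3Q)q_E - (24q_E). Setting ∂π_E/∂q_E = 0: 111 - 6q_E - 3(q_G) = 0.
Granite's first-order condition: 117 - 6q_G - 3(q_E) = 0.
Rearranging gives the reaction functions q_E = (111 - 3q_G)/6 and q_G = (117 - 3q_E)/6.
Solving the pair: q_E = 35/3, q_G = 41/3.

11.67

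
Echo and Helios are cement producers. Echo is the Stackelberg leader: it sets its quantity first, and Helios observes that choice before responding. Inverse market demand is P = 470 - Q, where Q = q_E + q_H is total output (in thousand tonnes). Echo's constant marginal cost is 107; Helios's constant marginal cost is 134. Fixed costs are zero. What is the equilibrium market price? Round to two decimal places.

204.50

Solve by backward induction. Given q_E, the follower Helios maximises π_H = (470 - q_E - q_H)q_H - 134q_H.
Follower FOC: 336 - q_E - 2q_H = 0, so q_H(q_E) = (336 - q_E)/2.
The leader anticipates this reaction. Substituting into P = 470 - Q gives P = 302 - (1/2)q_E, so π_E = (302 - (1/2)q_E)q_E - 107q_E.
Maximising: ∂π_E/∂q_E = 195 - q_E = 0, giving q_E = 195.
Then q_H = (336 - 195)/2 = 141/2.
Total output Q = 531/2, so price P = 470 - 531/2 = 409/2.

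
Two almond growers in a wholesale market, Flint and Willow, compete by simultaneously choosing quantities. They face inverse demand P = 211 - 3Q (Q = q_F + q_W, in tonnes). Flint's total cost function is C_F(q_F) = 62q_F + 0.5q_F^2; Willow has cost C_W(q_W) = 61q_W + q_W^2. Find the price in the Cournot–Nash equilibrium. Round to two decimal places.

125.15

Flint's profit: π_F = (211 - 3Q)q_F - (62q_F + (1/2)q_F²). Setting ∂π_F/∂q_F = 0: 149 - 7q_F - 3(q_W) = 0.
Willow's first-order condition: 150 - 8q_W - 3(q_F) = 0.
Best responses: q_F = (149 - 3q_W)/7, q_W = (150 - 3q_F)/8.
Substituting one into the other gives q_F = 742/47 and q_W = 603/47.
Total output Q = 1345/47, so price P = 211 - 3·(1345/47) = 125.1489.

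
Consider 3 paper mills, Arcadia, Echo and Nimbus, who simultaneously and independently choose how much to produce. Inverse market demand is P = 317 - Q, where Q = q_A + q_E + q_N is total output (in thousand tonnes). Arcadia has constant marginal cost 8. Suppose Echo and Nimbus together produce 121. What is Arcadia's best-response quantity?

With rivals' combined output fixed at 121, Arcadia's profit is π_A = (317 - 121 - q_A)q_A - (8q_A) = (196 - q_A)q_A - (8q_A).
∂π_A/∂q_A = 188 - 2q_A = 0, so q_A = 94.

94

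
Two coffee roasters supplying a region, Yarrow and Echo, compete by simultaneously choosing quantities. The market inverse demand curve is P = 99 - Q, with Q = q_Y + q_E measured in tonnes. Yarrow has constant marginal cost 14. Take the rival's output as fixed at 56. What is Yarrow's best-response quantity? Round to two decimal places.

With the rival's output fixed at 56, Yarrow's profit is π_Y = (99 - 56 - q_Y)q_Y - (14q_Y) = (43 - q_Y)q_Y - (14q_Y).
∂π_Y/∂q_Y = 29 - 2q_Y = 0, so q_Y = 29/2.

14.50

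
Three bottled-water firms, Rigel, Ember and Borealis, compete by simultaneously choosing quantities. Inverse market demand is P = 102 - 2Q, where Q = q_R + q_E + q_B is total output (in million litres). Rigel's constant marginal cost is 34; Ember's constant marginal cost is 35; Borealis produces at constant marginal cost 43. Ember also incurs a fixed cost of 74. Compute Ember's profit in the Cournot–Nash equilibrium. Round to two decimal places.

Rigel's profit: π_R = (102 - 2Q)q_R - (34q_R). Setting ∂π_R/∂q_R = 0: 68 - 4q_R - 2(q_E + q_B) = 0.
Ember's first-order condition: 67 - 4q_E - 2(q_R + q_B) = 0.
Borealis's first-order condition: 59 - 4q_B - 2(q_R + q_E) = 0.
Summing all 3 equations gives 194 − 8Q = 0, hence Q = 97/4.
Back-substituting: q_R = (68 − 97/2)/2 = 39/4, q_E = (67 − 97/2)/2 = 37/4, q_B = (59 − 97/2)/2 = 21/4.
Price P = 102 - 2·(97/4) = 107/2.
Ember's profit: (107/2 - 35)·(37/4) - 74 = 777/8.

97.13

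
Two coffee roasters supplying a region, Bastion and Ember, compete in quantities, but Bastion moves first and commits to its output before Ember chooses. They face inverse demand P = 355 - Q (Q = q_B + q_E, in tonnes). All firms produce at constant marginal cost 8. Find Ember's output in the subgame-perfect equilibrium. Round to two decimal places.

86.75

The follower Ember best-responds to any q_B: π_E = (355 - Q)q_E - 8q_E.
∂π_E/∂q_E = 347 - q_B - 2q_E = 0 gives the reaction function q_E = (347 - q_B)/2.
Bastion substitutes q_E(q_B) into its own profit: π_B = q_B(355 - q_B - (347 - q_B)/2) - 8q_B = (363/2 - (1/2)q_B)q_B - 8q_B.
The leader's first-order condition 347/2 - q_B = 0 yields q_B = 347/2.
Then q_E = (347 - 347/2)/2 = 347/4.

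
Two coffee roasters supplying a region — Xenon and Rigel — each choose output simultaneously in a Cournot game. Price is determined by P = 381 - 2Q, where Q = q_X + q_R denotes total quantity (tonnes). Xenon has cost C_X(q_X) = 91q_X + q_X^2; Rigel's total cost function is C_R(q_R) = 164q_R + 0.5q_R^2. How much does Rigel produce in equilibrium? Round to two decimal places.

27.77

Xenon's profit: π_X = (381 - 2Q)q_X - (91q_X + q_X²). Setting ∂π_X/∂q_X = 0: 290 - 6q_X - 2(q_R) = 0.
Rigel's profit: π_R = (381 - 2Q)q_R - (164q_R + (1/2)q_R²). Setting ∂π_R/∂q_R = 0: 217 - 5q_R - 2(q_X) = 0.
So q_X = (290 - 2q_R)/6 and q_R = (217 - 2q_X)/5.
Solving the pair: q_X = 508/13, q_R = 361/13.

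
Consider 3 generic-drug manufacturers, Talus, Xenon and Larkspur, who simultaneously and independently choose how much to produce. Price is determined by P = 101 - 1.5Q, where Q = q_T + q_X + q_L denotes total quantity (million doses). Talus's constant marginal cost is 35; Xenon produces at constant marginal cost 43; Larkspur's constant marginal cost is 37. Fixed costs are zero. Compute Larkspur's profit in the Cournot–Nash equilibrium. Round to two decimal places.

Talus's profit: π_T = (101 - 1.5Q)q_T - (35q_T). Setting ∂π_T/∂q_T = 0: 66 - 3q_T - (3/2)(q_X + q_L) = 0.
Xenon's profit: π_X = (101 - 1.5Q)q_X - (43q_X). Setting ∂π_X/∂q_X = 0: 58 - 3q_X - (3/2)(q_T + q_L) = 0.
Larkspur's profit: π_L = (101 - 1.5Q)q_L - (37q_L). Setting ∂π_L/∂q_L = 0: 64 - 3q_L - (3/2)(q_T + q_X) = 0.
Summing all 3 equations gives 188 − 6Q = 0, hence Q = 94/3.
Back-substituting: q_T = (66 − 47)/(3/2) = 38/3, q_X = (58 − 47)/(3/2) = 22/3, q_L = (64 − 47)/(3/2) = 34/3.
Price P = 101 - (3/2)·(94/3) = 54.
Larkspur's profit: (54 - 37)·(34/3) = 578/3.

192.67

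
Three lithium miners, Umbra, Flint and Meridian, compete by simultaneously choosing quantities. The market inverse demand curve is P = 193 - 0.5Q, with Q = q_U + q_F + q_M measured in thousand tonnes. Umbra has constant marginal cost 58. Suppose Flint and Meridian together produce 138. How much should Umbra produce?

With rivals' combined output fixed at 138, Umbra's profit is π_U = (193 - (1/2)·138 - (1/2)q_U)q_U - (58q_U) = (124 - (1/2)q_U)q_U - (58q_U).
∂π_U/∂q_U = 66 - q_U = 0, so q_U = 66.

66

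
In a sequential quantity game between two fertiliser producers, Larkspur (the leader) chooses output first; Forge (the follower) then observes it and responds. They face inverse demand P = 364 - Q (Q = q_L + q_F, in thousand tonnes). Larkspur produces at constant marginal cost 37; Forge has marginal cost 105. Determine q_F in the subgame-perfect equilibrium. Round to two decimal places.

The follower Forge best-responds to any q_L: π_F = (364 - Q)q_F - 105q_F.
Setting the follower's marginal profit to zero, 259 - q_L - 2q_F = 0, i.e. q_F = (259 - q_L)/2.
Larkspur substitutes q_F(q_L) into its own profit: π_L = q_L(364 - q_L - (259 - q_L)/2) - 37q_L = (469/2 - (1/2)q_L)q_L - 37q_L.
The leader's first-order condition 395/2 - q_L = 0 yields q_L = 395/2.
Then q_F = (259 - 395/2)/2 = 123/4.

30.75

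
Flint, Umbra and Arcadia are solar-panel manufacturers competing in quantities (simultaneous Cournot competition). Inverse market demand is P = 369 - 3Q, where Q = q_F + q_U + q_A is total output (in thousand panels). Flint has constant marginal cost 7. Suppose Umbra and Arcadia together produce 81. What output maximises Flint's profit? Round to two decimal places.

With rivals' combined output fixed at 81, Flint's profit is π_F = (369 - 3·81 - 3q_F)q_F - (7q_F) = (126 - 3q_F)q_F - (7q_F).
∂π_F/∂q_F = 119 - 6q_F = 0, so q_F = 119/6.

19.83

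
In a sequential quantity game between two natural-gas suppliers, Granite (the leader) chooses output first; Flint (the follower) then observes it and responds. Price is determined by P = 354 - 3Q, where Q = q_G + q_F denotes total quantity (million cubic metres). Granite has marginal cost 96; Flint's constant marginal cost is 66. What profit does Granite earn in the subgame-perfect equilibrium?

2166

Solve by backward induction. Given q_G, the follower Flint maximises π_F = (354 - 3q_G - 3q_F)q_F - 66q_F.
Setting the follower's marginal profit to zero, 288 - 3q_G - 6q_F = 0, i.e. q_F = (288 - 3q_G)/6.
The leader anticipates this reaction. Substituting into P = 354 - 3Q gives P = 210 - (3/2)q_G, so π_G = (210 - (3/2)q_G)q_G - 96q_G.
Leader FOC: 114 - 3q_G = 0, so q_G = 38.
Then q_F = (288 - 3·38)/6 = 29.
Price P = 354 - 3·67 = 153.
Granite's profit: (153 - 96)·38 = 2166.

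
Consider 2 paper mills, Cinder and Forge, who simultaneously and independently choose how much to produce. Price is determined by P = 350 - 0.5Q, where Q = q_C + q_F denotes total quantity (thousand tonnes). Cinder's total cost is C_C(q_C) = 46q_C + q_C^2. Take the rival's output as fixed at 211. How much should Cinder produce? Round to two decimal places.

With the rival's output fixed at 211, Cinder's profit is π_C = (350 - (1/2)·211 - (1/2)q_C)q_C - (46q_C + q_C²) = (489/2 - (1/2)q_C)q_C - (46q_C + q_C²).
∂π_C/∂q_C = 397/2 - 3q_C = 0, so q_C = 397/6.

66.17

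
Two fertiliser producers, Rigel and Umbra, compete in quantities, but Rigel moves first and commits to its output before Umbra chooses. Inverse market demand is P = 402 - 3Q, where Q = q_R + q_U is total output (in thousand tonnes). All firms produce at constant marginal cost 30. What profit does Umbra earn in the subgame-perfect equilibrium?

2883

Solve by backward induction. Given q_R, the follower Umbra maximises π_U = (402 - 3q_R - 3q_U)q_U - 30q_U.
Setting the follower's marginal profit to zero, 372 - 3q_R - 6q_U = 0, i.e. q_U = (372 - 3q_R)/6.
Rigel substitutes q_U(q_R) into its own profit: π_R = q_R(402 - 3q_R - (372 - 3q_R)/2) - 30q_R = (216 - (3/2)q_R)q_R - 30q_R.
Maximising: ∂π_R/∂q_R = 186 - 3q_R = 0, giving q_R = 62.
Then q_U = (372 - 3·62)/6 = 31.
Price P = 402 - 3·93 = 123.
Umbra's profit: (123 - 30)·31 = 2883.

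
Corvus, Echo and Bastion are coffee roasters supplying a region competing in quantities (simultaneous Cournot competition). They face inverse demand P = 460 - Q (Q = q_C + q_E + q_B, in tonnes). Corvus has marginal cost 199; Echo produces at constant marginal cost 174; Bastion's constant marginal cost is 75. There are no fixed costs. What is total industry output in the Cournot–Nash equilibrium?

Corvus's profit: π_C = (460 - Q)q_C - (199q_C). Setting ∂π_C/∂q_C = 0: 261 - 2q_C - (q_E + q_B) = 0.
Echo's profit: π_E = (460 - Q)q_E - (174q_E). Setting ∂π_E/∂q_E = 0: 286 - 2q_E - (q_C + q_B) = 0.
Bastion's profit: π_B = (460 - Q)q_B - (75q_B). Setting ∂π_B/∂q_B = 0: 385 - 2q_B - (q_C + q_E) = 0.
Adding the 3 first-order conditions: 932 − 4Q = 0, so Q = 233.
Back-substituting: q_C = (261 − 233) = 28, q_E = (286 − 233) = 53, q_B = (385 − 233) = 152.
Total output Q = 28 + 53 + 152 = 233.

233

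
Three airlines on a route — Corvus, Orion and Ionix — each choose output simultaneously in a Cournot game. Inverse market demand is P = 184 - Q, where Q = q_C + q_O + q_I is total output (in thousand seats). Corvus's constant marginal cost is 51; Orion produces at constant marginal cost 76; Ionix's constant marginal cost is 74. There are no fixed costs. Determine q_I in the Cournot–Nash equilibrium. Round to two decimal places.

Corvus's profit: π_C = (184 - Q)q_C - (51q_C). Setting ∂π_C/∂q_C = 0: 133 - 2q_C - (q_O + q_I) = 0.
Orion's profit: π_O = (184 - Q)q_O - (76q_O). Setting ∂π_O/∂q_O = 0: 108 - 2q_O - (q_C + q_I) = 0.
Ionix's first-order condition: 110 - 2q_I - (q_C + q_O) = 0.
Summing all 3 equations gives 351 − 4Q = 0, hence Q = 351/4.
Back-substituting: q_C = (133 − 351/4) = 181/4, q_O = (108 − 351/4) = 81/4, q_I = (110 − 351/4) = 89/4.

22.25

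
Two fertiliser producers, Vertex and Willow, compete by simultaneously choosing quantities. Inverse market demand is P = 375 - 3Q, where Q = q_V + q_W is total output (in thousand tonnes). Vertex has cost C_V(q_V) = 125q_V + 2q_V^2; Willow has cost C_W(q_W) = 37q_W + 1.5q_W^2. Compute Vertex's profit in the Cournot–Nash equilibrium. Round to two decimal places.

1164.22

Vertex's profit: π_V = (375 - 3Q)q_V - (125q_V + 2q_V²). Setting ∂π_V/∂q_V = 0: 250 - 10q_V - 3(q_W) = 0.
Willow's first-order condition: 338 - 9q_W - 3(q_V) = 0.
Rearranging gives the reaction functions q_V = (250 - 3q_W)/10 and q_W = (338 - 3q_V)/9.
Substituting one into the other gives q_V = 412/27 and q_W = 32.4691.
Price P = 375 - 3·47.7284 = 231.8148.
Vertex's profit: 231.8148·(412/27) - 125·(412/27) - 2(412/27)² = 1164.2250.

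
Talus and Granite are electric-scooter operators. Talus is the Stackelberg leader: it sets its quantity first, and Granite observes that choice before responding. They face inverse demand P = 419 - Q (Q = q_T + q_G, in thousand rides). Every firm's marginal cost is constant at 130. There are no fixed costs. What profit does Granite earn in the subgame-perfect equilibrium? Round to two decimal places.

5220.06

Solve by backward induction. Given q_T, the follower Granite maximises π_G = (419 - q_T - q_G)q_G - 130q_G.
Setting the follower's marginal profit to zero, 289 - q_T - 2q_G = 0, i.e. q_G = (289 - q_T)/2.
The leader anticipates this reaction. Substituting into P = 419 - Q gives P = 549/2 - (1/2)q_T, so π_T = (549/2 - (1/2)q_T)q_T - 130q_T.
Leader FOC: 289/2 - q_T = 0, so q_T = 289/2.
Then q_G = (289 - 289/2)/2 = 289/4.
Price P = 419 - 867/4 = 809/4.
Granite's profit: (809/4 - 130)·(289/4) = 5220.0625.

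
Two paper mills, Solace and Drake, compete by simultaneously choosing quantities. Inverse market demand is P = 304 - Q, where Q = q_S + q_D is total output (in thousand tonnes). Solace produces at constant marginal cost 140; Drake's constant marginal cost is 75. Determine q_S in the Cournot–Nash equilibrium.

Solace's profit: π_S = (304 - Q)q_S - (140q_S). Setting ∂π_S/∂q_S = 0: 164 - 2q_S - (q_D) = 0.
Drake's profit: π_D = (304 - Q)q_D - (75q_D). Setting ∂π_D/∂q_D = 0: 229 - 2q_D - (q_S) = 0.
Best responses: q_S = (164 - q_D)/2, q_D = (229 - q_S)/2.
Substituting one into the other gives q_S = 33 and q_D = 98.

33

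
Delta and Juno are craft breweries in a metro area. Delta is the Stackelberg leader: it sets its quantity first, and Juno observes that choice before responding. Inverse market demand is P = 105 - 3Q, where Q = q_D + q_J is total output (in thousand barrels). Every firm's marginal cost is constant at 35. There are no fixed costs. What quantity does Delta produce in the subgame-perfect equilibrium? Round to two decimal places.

The follower Juno best-responds to any q_D: π_J = (105 - 3Q)q_J - 35q_J.
Follower FOC: 70 - 3q_D - 6q_J = 0, so q_J(q_D) = (70 - 3q_D)/6.
Delta substitutes q_J(q_D) into its own profit: π_D = q_D(105 - 3q_D - (70 - 3q_D)/2) - 35q_D = (70 - (3/2)q_D)q_D - 35q_D.
Leader FOC: 35 - 3q_D = 0, so q_D = 35/3.
Then q_J = (70 - 3·(35/3))/6 = 35/6.

11.67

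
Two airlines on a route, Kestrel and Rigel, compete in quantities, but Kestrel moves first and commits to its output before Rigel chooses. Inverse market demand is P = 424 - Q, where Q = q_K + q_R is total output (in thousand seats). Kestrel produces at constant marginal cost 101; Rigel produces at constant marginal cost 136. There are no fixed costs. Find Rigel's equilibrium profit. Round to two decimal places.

Solve by backward induction. Given q_K, the follower Rigel maximises π_R = (424 - q_K - q_R)q_R - 136q_R.
Follower FOC: 288 - q_K - 2q_R = 0, so q_R(q_K) = (288 - q_K)/2.
The leader anticipates this reaction. Substituting into P = 424 - Q gives P = 280 - (1/2)q_K, so π_K = (280 - (1/2)q_K)q_K - 101q_K.
Maximising: ∂π_K/∂q_K = 179 - q_K = 0, giving q_K = 179.
Then q_R = (288 - 179)/2 = 109/2.
Price P = 424 - 467/2 = 381/2.
Rigel's profit: (381/2 - 136)·(109/2) = 2970.2500.

2970.25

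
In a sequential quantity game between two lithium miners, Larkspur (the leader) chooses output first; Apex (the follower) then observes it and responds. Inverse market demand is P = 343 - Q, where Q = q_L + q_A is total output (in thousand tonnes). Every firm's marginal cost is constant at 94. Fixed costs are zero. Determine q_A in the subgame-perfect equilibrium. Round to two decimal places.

The follower Apex best-responds to any q_L: π_A = (343 - Q)q_A - 94q_A.
Follower FOC: 249 - q_L - 2q_A = 0, so q_A(q_L) = (249 - q_L)/2.
The leader anticipates this reaction. Substituting into P = 343 - Q gives P = 437/2 - (1/2)q_L, so π_L = (437/2 - (1/2)q_L)q_L - 94q_L.
Maximising: ∂π_L/∂q_L = 249/2 - q_L = 0, giving q_L = 249/2.
Then q_A = (249 - 249/2)/2 = 249/4.

62.25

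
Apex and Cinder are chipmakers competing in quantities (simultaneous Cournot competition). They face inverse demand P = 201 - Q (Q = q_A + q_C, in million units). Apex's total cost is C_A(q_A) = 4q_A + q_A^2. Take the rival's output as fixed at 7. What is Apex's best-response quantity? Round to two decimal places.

With the rival's output fixed at 7, Apex's profit is π_A = (201 - 7 - q_A)q_A - (4q_A + q_A²) = (194 - q_A)q_A - (4q_A + q_A²).
∂π_A/∂q_A = 190 - 4q_A = 0, so q_A = 95/2.

47.50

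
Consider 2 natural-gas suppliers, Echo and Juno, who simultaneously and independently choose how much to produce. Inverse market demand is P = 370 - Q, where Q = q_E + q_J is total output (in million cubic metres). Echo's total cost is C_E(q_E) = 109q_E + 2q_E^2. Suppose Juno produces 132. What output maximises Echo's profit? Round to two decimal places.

21.50

With the rival's output fixed at 132, Echo's profit is π_E = (370 - 132 - q_E)q_E - (109q_E + 2q_E²) = (238 - q_E)q_E - (109q_E + 2q_E²).
∂π_E/∂q_E = 129 - 6q_E = 0, so q_E = 43/2.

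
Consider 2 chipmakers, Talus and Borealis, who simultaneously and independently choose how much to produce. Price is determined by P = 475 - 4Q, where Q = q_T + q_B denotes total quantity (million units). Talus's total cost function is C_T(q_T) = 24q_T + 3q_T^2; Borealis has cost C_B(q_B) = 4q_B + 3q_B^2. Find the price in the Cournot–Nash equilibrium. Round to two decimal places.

270.11

Talus's profit: π_T = (475 - 4Q)q_T - (24q_T + 3q_T²). Setting ∂π_T/∂q_T = 0: 451 - 14q_T - 4(q_B) = 0.
Borealis's profit: π_B = (475 - 4Q)q_B - (4q_B + 3q_B²). Setting ∂π_B/∂q_B = 0: 471 - 14q_B - 4(q_T) = 0.
Best responses: q_T = (451 - 4q_B)/14, q_B = (471 - 4q_T)/14.
Substituting one into the other gives q_T = 443/18 and q_B = 479/18.
Total output Q = 461/9, so price P = 475 - 4·(461/9) = 270.1111.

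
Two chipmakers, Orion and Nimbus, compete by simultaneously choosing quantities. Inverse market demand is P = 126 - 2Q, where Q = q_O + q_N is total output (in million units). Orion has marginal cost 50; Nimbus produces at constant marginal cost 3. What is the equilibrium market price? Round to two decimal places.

59.67

Orion's profit: π_O = (126 - 2Q)q_O - (50q_O). Setting ∂π_O/∂q_O = 0: 76 - 4q_O - 2(q_N) = 0.
Nimbus's profit: π_N = (126 - 2Q)q_N - (3q_N). Setting ∂π_N/∂q_N = 0: 123 - 4q_N - 2(q_O) = 0.
Best responses: q_O = (76 - 2q_N)/4, q_N = (123 - 2q_O)/4.
Substituting one into the other gives q_O = 29/6 and q_N = 85/3.
Total output Q = 199/6, so price P = 126 - 2·(199/6) = 179/3.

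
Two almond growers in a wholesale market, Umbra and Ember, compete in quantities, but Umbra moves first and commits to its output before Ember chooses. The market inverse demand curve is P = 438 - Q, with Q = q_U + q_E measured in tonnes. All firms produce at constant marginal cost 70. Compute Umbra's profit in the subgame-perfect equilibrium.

Solve by backward induction. Given q_U, the follower Ember maximises π_E = (438 - q_U - q_E)q_E - 70q_E.
Follower FOC: 368 - q_U - 2q_E = 0, so q_E(q_U) = (368 - q_U)/2.
The leader anticipates this reaction. Substituting into P = 438 - Q gives P = 254 - (1/2)q_U, so π_U = (254 - (1/2)q_U)q_U - 70q_U.
Leader FOC: 184 - q_U = 0, so q_U = 184.
Then q_E = (368 - 184)/2 = 92.
Price P = 438 - 276 = 162.
Umbra's profit: (162 - 70)·184 = 16928.

16928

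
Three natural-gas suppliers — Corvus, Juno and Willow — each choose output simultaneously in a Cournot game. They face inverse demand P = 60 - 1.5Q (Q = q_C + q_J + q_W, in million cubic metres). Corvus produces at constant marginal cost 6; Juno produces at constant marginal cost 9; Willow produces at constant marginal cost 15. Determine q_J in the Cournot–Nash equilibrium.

9

Corvus's profit: π_C = (60 - 1.5Q)q_C - (6q_C). Setting ∂π_C/∂q_C = 0: 54 - 3q_C - (3/2)(q_J + q_W) = 0.
Juno's first-order condition: 51 - 3q_J - (3/2)(q_C + q_W) = 0.
Willow's first-order condition: 45 - 3q_W - (3/2)(q_C + q_J) = 0.
Adding the 3 first-order conditions: 150 − 6Q = 0, so Q = 25.
Back-substituting: q_C = (54 − 75/2)/(3/2) = 11, q_J = (51 − 75/2)/(3/2) = 9, q_W = (45 − 75/2)/(3/2) = 5.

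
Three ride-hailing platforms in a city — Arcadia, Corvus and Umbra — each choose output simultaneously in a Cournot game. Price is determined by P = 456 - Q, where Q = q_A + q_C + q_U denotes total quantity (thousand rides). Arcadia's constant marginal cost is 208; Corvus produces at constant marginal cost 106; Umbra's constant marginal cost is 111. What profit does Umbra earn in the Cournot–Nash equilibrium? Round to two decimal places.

Arcadia's profit: π_A = (456 - Q)q_A - (208q_A). Setting ∂π_A/∂q_A = 0: 248 - 2q_A - (q_C + q_U) = 0.
Corvus's profit: π_C = (456 - Q)q_C - (106q_C). Setting ∂π_C/∂q_C = 0: 350 - 2q_C - (q_A + q_U) = 0.
Umbra's profit: π_U = (456 - Q)q_U - (111q_U). Setting ∂π_U/∂q_U = 0: 345 - 2q_U - (q_A + q_C) = 0.
Summing all 3 equations gives 943 − 4Q = 0, hence Q = 943/4.
Back-substituting: q_A = (248 − 943/4) = 49/4, q_C = (350 − 943/4) = 457/4, q_U = (345 − 943/4) = 437/4.
Price P = 456 - 943/4 = 881/4.
Umbra's profit: (881/4 - 111)·(437/4) = 11935.5625.

11935.56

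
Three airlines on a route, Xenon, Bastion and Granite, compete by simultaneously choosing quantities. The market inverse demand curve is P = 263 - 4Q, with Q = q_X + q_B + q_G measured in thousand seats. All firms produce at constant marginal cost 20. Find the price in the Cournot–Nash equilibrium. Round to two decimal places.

80.75

Each firm earns π_i = (263 - 4Q)q_i - 20q_i.
First-order condition (treating rivals' output as given): 243 - 8q_i - 4·Σ_{j≠i} q_j = 0.
With identical firms every q_j equals q_i, so Σ_{j≠i} q_j = 2q_i and 243 = 16q_i, giving q_i = 243/16.
Total output Q = 729/16, so price P = 263 - 4·(729/16) = 323/4.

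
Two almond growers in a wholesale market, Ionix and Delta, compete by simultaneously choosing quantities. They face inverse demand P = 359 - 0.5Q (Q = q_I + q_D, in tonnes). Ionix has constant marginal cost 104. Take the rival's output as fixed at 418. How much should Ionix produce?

46

With the rival's output fixed at 418, Ionix's profit is π_I = (359 - (1/2)·418 - (1/2)q_I)q_I - (104q_I) = (150 - (1/2)q_I)q_I - (104q_I).
∂π_I/∂q_I = 46 - q_I = 0, so q_I = 46.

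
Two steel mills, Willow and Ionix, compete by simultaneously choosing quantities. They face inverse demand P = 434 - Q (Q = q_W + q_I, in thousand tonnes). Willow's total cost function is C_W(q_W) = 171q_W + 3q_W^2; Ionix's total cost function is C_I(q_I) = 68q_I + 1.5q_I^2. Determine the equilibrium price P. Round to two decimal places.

Willow's profit: π_W = (434 - Q)q_W - (171q_W + 3q_W²). Setting ∂π_W/∂q_W = 0: 263 - 8q_W - (q_I) = 0.
Ionix's profit: π_I = (434 - Q)q_I - (68q_I + (3/2)q_I²). Setting ∂π_I/∂q_I = 0: 366 - 5q_I - (q_W) = 0.
So q_W = (263 - q_I)/8 and q_I = (366 - q_W)/5.
Substituting one into the other gives q_W = 73/3 and q_I = 205/3.
Total output Q = 278/3, so price P = 434 - 278/3 = 1024/3.

341.33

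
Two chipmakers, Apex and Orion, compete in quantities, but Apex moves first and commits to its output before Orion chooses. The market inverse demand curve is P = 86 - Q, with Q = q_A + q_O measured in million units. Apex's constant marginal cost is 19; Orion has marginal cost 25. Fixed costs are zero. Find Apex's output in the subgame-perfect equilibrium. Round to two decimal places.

Solve by backward induction. Given q_A, the follower Orion maximises π_O = (86 - q_A - q_O)q_O - 25q_O.
Setting the follower's marginal profit to zero, 61 - q_A - 2q_O = 0, i.e. q_O = (61 - q_A)/2.
The leader anticipates this reaction. Substituting into P = 86 - Q gives P = 111/2 - (1/2)q_A, so π_A = (111/2 - (1/2)q_A)q_A - 19q_A.
The leader's first-order condition 73/2 - q_A = 0 yields q_A = 73/2.
Then q_O = (61 - 73/2)/2 = 49/4.

36.50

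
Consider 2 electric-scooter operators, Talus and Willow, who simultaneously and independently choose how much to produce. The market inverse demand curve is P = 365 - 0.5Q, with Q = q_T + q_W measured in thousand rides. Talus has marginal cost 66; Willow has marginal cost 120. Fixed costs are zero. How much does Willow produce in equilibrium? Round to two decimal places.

127.33

Talus's profit: π_T = (365 - 0.5Q)q_T - (66q_T). Setting ∂π_T/∂q_T = 0: 299 - q_T - (1/2)(q_W) = 0.
Willow's first-order condition: 245 - q_W - (1/2)(q_T) = 0.
Rearranging gives the reaction functions q_T = (299 - (1/2)q_W) and q_W = (245 - (1/2)q_T).
Substituting one into the other gives q_T = 706/3 and q_W = 382/3.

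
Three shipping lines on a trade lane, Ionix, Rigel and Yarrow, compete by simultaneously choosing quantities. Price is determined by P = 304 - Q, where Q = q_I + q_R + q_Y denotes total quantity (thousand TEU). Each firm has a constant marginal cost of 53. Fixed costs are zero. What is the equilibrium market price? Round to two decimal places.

Each firm earns π_i = (304 - Q)q_i - 53q_i.
First-order condition (treating rivals' output as given): 251 - 2q_i - Σ_{j≠i} q_j = 0.
With identical firms every q_j equals q_i, so Σ_{j≠i} q_j = 2q_i and 251 = 4q_i, giving q_i = 251/4.
Total output Q = 753/4, so price P = 304 - 753/4 = 463/4.

115.75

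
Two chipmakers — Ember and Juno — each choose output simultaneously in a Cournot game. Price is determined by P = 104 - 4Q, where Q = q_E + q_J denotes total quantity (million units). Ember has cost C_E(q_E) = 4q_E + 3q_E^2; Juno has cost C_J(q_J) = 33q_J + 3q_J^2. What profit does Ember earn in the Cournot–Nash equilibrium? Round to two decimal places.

Ember's profit: π_E = (104 - 4Q)q_E - (4q_E + 3q_E²). Setting ∂π_E/∂q_E = 0: 100 - 14q_E - 4(q_J) = 0.
Juno's first-order condition: 71 - 14q_J - 4(q_E) = 0.
So q_E = (100 - 4q_J)/14 and q_J = (71 - 4q_E)/14.
Substituting one into the other gives q_E = 31/5 and q_J = 33/10.
Price P = 104 - 4·(19/2) = 66.
Ember's profit: 66·(31/5) - 4·(31/5) - 3(31/5)² = 269.0800.

269.08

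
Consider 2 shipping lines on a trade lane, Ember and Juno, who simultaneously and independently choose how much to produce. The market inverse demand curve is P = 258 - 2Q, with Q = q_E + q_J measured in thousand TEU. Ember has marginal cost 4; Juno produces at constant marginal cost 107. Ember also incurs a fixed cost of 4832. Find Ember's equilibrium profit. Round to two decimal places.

2248.50

Ember's profit: π_E = (258 - 2Q)q_E - (4q_E). Setting ∂π_E/∂q_E = 0: 254 - 4q_E - 2(q_J) = 0.
Juno's first-order condition: 151 - 4q_J - 2(q_E) = 0.
Best responses: q_E = (254 - 2q_J)/4, q_J = (151 - 2q_E)/4.
Solving the pair: q_E = 119/2, q_J = 8.
Price P = 258 - 2·(135/2) = 123.
Ember's profit: (123 - 4)·(119/2) - 4832 = 2248.5000.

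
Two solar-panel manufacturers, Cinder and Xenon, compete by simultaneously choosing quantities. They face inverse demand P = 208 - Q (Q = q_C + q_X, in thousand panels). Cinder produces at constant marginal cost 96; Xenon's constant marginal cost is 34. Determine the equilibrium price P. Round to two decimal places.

Cinder's profit: π_C = (208 - Q)q_C - (96q_C). Setting ∂π_C/∂q_C = 0: 112 - 2q_C - (q_X) = 0.
Xenon's first-order condition: 174 - 2q_X - (q_C) = 0.
Rearranging gives the reaction functions q_C = (112 - q_X)/2 and q_X = (174 - q_C)/2.
Solving the pair: q_C = 50/3, q_X = 236/3.
Total output Q = 286/3, so price P = 208 - 286/3 = 338/3.

112.67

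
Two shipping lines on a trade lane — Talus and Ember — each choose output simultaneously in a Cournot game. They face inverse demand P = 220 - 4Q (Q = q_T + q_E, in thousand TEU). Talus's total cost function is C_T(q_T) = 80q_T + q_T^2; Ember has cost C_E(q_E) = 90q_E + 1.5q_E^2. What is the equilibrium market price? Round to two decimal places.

145.11

Talus's profit: π_T = (220 - 4Q)q_T - (80q_T + q_T²). Setting ∂π_T/∂q_T = 0: 140 - 10q_T - 4(q_E) = 0.
Ember's profit: π_E = (220 - 4Q)q_E - (90q_E + (3/2)q_E²). Setting ∂π_E/∂q_E = 0: 130 - 11q_E - 4(q_T) = 0.
Rearranging gives the reaction functions q_T = (140 - 4q_E)/10 and q_E = (130 - 4q_T)/11.
Substituting one into the other gives q_T = 510/47 and q_E = 370/47.
Total output Q = 880/47, so price P = 220 - 4·(880/47) = 145.1064.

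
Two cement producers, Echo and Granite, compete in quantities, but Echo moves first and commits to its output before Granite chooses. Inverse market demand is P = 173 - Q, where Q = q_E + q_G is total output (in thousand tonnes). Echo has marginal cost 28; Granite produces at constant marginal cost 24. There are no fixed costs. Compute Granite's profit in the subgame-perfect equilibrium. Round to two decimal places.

Solve by backward induction. Given q_E, the follower Granite maximises π_G = (173 - q_E - q_G)q_G - 24q_G.
Follower FOC: 149 - q_E - 2q_G = 0, so q_G(q_E) = (149 - q_E)/2.
The leader anticipates this reaction. Substituting into P = 173 - Q gives P = 197/2 - (1/2)q_E, so π_E = (197/2 - (1/2)q_E)q_E - 28q_E.
Leader FOC: 141/2 - q_E = 0, so q_E = 141/2.
Then q_G = (149 - 141/2)/2 = 157/4.
Price P = 173 - 439/4 = 253/4.
Granite's profit: (253/4 - 24)·(157/4) = 1540.5625.

1540.56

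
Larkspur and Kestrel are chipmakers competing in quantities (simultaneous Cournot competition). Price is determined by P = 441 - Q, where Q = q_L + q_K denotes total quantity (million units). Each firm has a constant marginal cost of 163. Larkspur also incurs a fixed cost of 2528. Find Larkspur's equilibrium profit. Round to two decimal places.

6059.11

A representative firm's profit is π_i = q_i(441 - Q) - 163q_i.
First-order condition (treating rivals' output as given): 278 - 2q_i - q_j = 0.
By symmetry each firm produces the same amount; substituting q_j = q_i yields q_i = 278/3.
Price P = 441 - 556/3 = 767/3.
Larkspur's profit: (767/3 - 163)·(278/3) - 2528 = 6059.1111.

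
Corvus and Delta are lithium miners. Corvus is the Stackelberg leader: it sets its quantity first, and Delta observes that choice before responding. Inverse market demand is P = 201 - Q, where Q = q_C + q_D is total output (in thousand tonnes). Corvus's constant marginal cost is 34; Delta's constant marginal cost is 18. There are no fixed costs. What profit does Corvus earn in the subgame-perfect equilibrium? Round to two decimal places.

2850.13

Solve by backward induction. Given q_C, the follower Delta maximises π_D = (201 - q_C - q_D)q_D - 18q_D.
Setting the follower's marginal profit to zero, 183 - q_C - 2q_D = 0, i.e. q_D = (183 - q_C)/2.
Corvus substitutes q_D(q_C) into its own profit: π_C = q_C(201 - q_C - (183 - q_C)/2) - 34q_C = (219/2 - (1/2)q_C)q_C - 34q_C.
Maximising: ∂π_C/∂q_C = 151/2 - q_C = 0, giving q_C = 151/2.
Then q_D = (183 - 151/2)/2 = 215/4.
Price P = 201 - 517/4 = 287/4.
Corvus's profit: (287/4 - 34)·(151/2) = 2850.1250.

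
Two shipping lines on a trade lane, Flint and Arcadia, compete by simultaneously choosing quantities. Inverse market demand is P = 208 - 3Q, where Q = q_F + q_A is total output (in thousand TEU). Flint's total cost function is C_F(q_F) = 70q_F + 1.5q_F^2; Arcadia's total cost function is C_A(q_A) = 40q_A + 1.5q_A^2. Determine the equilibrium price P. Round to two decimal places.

131.50

Flint's profit: π_F = (208 - 3Q)q_F - (70q_F + (3/2)q_F²). Setting ∂π_F/∂q_F = 0: 138 - 9q_F - 3(q_A) = 0.
Arcadia's profit: π_A = (208 - 3Q)q_A - (40q_A + (3/2)q_A²). Setting ∂π_A/∂q_A = 0: 168 - 9q_A - 3(q_F) = 0.
Best responses: q_F = (138 - 3q_A)/9, q_A = (168 - 3q_F)/9.
Substituting one into the other gives q_F = 41/4 and q_A = 61/4.
Total output Q = 51/2, so price P = 208 - 3·(51/2) = 263/2.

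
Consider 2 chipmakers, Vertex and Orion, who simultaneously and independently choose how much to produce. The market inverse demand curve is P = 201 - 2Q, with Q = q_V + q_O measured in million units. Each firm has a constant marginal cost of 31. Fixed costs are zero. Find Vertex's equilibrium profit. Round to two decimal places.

Each firm earns π_i = (201 - 2Q)q_i - 31q_i.
First-order condition (treating rivals' output as given): 170 - 4q_i - 2q_j = 0.
By symmetry each firm produces the same amount; substituting q_j = q_i yields q_i = 170/6 = 85/3.
Price P = 201 - 2·(170/3) = 263/3.
Vertex's profit: (263/3 - 31)·(85/3) = 1605.5556.

1605.56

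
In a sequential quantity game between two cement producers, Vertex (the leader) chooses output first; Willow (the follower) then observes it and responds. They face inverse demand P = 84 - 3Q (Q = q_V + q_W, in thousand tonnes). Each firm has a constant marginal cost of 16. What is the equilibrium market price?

33

Solve by backward induction. Given q_V, the follower Willow maximises π_W = (84 - 3q_V - 3q_W)q_W - 16q_W.
∂π_W/∂q_W = 68 - 3q_V - 6q_W = 0 gives the reaction function q_W = (68 - 3q_V)/6.
The leader anticipates this reaction. Substituting into P = 84 - 3Q gives P = 50 - (3/2)q_V, so π_V = (50 - (3/2)q_V)q_V - 16q_V.
Maximising: ∂π_V/∂q_V = 34 - 3q_V = 0, giving q_V = 34/3.
Then q_W = (68 - 3·(34/3))/6 = 17/3.
Total output Q = 17, so price P = 84 - 3·17 = 33.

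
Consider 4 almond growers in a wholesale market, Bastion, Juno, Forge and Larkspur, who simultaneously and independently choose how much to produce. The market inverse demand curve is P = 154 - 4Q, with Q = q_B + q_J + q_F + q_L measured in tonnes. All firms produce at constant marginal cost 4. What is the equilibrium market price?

A representative firm's profit is π_i = q_i(154 - 4Q) - 4q_i.
First-order condition (treating rivals' output as given): 150 - 8q_i - 4·Σ_{j≠i} q_j = 0.
With identical firms every q_j equals q_i, so Σ_{j≠i} q_j = 3q_i and 150 = 20q_i, giving q_i = 15/2.
Total output Q = 30, so price P = 154 - 4·30 = 34.

34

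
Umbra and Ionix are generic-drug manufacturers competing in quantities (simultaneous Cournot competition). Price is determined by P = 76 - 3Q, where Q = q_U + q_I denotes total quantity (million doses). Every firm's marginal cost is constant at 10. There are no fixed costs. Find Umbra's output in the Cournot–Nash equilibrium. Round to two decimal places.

7.33

Each firm earns π_i = (76 - 3Q)q_i - 10q_i.
First-order condition (treating rivals' output as given): 66 - 6q_i - 3q_j = 0.
By symmetry each firm produces the same amount; substituting q_j = q_i yields q_i = 66/9 = 22/3.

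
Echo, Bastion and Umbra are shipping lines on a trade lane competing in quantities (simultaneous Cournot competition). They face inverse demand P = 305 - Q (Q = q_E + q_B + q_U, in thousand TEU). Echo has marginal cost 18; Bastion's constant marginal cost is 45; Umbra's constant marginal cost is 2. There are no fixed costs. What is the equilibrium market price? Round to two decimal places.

Echo's profit: π_E = (305 - Q)q_E - (18q_E). Setting ∂π_E/∂q_E = 0: 287 - 2q_E - (q_B + q_U) = 0.
Bastion's profit: π_B = (305 - Q)q_B - (45q_B). Setting ∂π_B/∂q_B = 0: 260 - 2q_B - (q_E + q_U) = 0.
Umbra's first-order condition: 303 - 2q_U - (q_E + q_B) = 0.
Adding the 3 conditions: 850 − 2Q − 2Q = 0, i.e. Q = 425/2.
Back-substituting: q_E = (287 − 425/2) = 149/2, q_B = (260 − 425/2) = 95/2, q_U = (303 − 425/2) = 181/2.
Total output Q = 425/2, so price P = 305 - 425/2 = 185/2.

92.50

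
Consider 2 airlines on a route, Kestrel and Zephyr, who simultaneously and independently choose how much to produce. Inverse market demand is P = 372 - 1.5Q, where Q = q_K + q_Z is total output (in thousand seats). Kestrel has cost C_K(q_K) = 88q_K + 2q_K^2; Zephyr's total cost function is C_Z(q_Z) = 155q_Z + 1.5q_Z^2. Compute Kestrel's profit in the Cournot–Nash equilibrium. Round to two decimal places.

Kestrel's profit: π_K = (372 - 1.5Q)q_K - (88q_K + 2q_K²). Setting ∂π_K/∂q_K = 0: 284 - 7q_K - (3/2)(q_Z) = 0.
Zephyr's first-order condition: 217 - 6q_Z - (3/2)(q_K) = 0.
Rearranging gives the reaction functions q_K = (284 - (3/2)q_Z)/7 and q_Z = (217 - (3/2)q_K)/6.
Solving the pair: q_K = 1838/53, q_Z = 27.4969.
Price P = 372 - (3/2)·62.1761 = 278.7358.
Kestrel's profit: 278.7358·(1838/53) - 88·(1838/53) - 2(1838/53)² = 4209.2752.

4209.28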